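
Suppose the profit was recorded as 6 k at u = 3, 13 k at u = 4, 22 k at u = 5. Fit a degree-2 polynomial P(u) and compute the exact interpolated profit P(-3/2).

Using Newton's divided-difference form:
P[3,4] = (13 - 6) / (4 - 3) = 7
P[4,5] = (22 - 13) / (5 - 4) = 9
P[3,4,5] = (9 - 7) / (5 - 3) = 1
P(-3/2) = 6 + 7·(-9/2) + 1·(-9/2)·(-11/2) = -3/4

-3/4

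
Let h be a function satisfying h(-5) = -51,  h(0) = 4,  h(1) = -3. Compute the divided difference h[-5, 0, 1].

-3

h[-5,0] = (4 - (-51)) / (0 - (-5)) = 11
h[0,1] = (-3 - 4) / (1 - 0) = -7
h[-5,0,1] = (-7 - 11) / (1 - (-5)) = -3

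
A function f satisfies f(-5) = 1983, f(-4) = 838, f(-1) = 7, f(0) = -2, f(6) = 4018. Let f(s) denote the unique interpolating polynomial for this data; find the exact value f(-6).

Using Newton's divided-difference form:
f[-5,-4] = (838 - 1983) / (-4 - (-5)) = -1145
f[-4,-1] = (7 - 838) / (-1 - (-4)) = -277
f[-1,0] = (-2 - 7) / (0 - (-1)) = -9
f[0,6] = (4018 - (-2)) / (6 - 0) = 670
f[-5,-4,-1] = (-277 - (-1145)) / (-1 - (-5)) = 217
f[-4,-1,0] = (-9 - (-277)) / (0 - (-4)) = 67
f[-1,0,6] = (670 - (-9)) / (6 - (-1)) = 97
f[-5,-4,-1,0] = (67 - 217) / (0 - (-5)) = -30
f[-4,-1,0,6] = (97 - 67) / (6 - (-4)) = 3
f[-5,-4,-1,0,6] = (3 - (-30)) / (6 - (-5)) = 3
f(-6) = 1983 + (-1145)·(-1) + 217·(-1)·(-2) + (-30)·(-1)·(-2)·(-5) + 3·(-1)·(-2)·(-5)·(-6) = 4042

4042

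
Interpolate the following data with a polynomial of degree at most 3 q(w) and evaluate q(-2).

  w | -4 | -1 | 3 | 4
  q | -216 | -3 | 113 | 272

Using Newton's divided-difference form:
q[-4,-1] = (-3 - (-216)) / (-1 - (-4)) = 71
q[-1,3] = (113 - (-3)) / (3 - (-1)) = 29
q[3,4] = (272 - 113) / (4 - 3) = 159
q[-4,-1,3] = (29 - 71) / (3 - (-4)) = -6
q[-1,3,4] = (159 - 29) / (4 - (-1)) = 26
q[-4,-1,3,4] = (26 - (-6)) / (4 - (-4)) = 4
q(-2) = -216 + 71·(2) + (-6)·(2)·(-1) + 4·(2)·(-1)·(-5) = -22

-22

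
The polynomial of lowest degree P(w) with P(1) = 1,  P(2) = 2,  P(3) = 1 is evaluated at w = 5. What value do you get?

-7

Evaluate each Lagrange basis at w = 5:
L_0(5) = (3)·(2)/[(-1)·(-2)] = 3
L_1(5) = (4)·(2)/[(1)·(-1)] = -8
L_2(5) = (4)·(3)/[(2)·(1)] = 6
Sum: 1·(3) + 2·(-8) + 1·(6) = -7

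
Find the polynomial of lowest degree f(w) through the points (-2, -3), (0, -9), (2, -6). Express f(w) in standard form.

L_0(w) = w(w - 2) / [8] = (1/8)w^2 - (1/4)w
L_1(w) = (w + 2)(w - 2) / [-4] = -(1/4)w^2 + 1
L_2(w) = (w + 2)w / [8] = (1/8)w^2 + (1/4)w
f(w) = (-3)·L_0 + (-9)·L_1 + (-6)·L_2
  (-3)·L_0(w) = -(3/8)w^2 + (3/4)w
  (-9)·L_1(w) = (9/4)w^2 - 9
  (-6)·L_2(w) = -(3/4)w^2 - (3/2)w
Adding term by term: (9/8)w^2 - (3/4)w - 9

f(w) = (9/8)w^2 - (3/4)w - 9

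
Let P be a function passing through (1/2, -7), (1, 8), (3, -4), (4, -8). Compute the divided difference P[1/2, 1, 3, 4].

452/105

P[1/2,1] = (8 - (-7)) / (1 - 1/2) = 30
P[1,3] = (-4 - 8) / (3 - 1) = -6
P[3,4] = (-8 - (-4)) / (4 - 3) = -4
P[1/2,1,3] = (-6 - 30) / (3 - 1/2) = -72/5
P[1,3,4] = (-4 - (-6)) / (4 - 1) = 2/3
P[1/2,1,3,4] = (2/3 - (-72/5)) / (4 - 1/2) = 452/105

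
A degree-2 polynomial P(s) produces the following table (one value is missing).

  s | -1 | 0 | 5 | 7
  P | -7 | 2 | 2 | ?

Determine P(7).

The 3 known values determine P uniquely (degree ≤ 2).
Evaluate each Lagrange basis at s = 7:
L_0(7) = (7)·(2)/[(-1)·(-6)] = 7/3
L_1(7) = (8)·(2)/[(1)·(-5)] = -16/5
L_2(7) = (8)·(7)/[(6)·(5)] = 28/15
Sum: (-7)·(7/3) + 2·(-16/5) + 2·(28/15) = -19

-19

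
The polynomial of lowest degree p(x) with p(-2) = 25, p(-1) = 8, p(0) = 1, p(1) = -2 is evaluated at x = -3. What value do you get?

Using Newton's divided-difference form:
p[-2,-1] = (8 - 25) / (-1 - (-2)) = -17
p[-1,0] = (1 - 8) / (0 - (-1)) = -7
p[0,1] = (-2 - 1) / (1 - 0) = -3
p[-2,-1,0] = (-7 - (-17)) / (0 - (-2)) = 5
p[-1,0,1] = (-3 - (-7)) / (1 - (-1)) = 2
p[-2,-1,0,1] = (2 - 5) / (1 - (-2)) = -1
p(-3) = 25 + (-17)·(-1) + 5·(-1)·(-2) + (-1)·(-1)·(-2)·(-3) = 58

58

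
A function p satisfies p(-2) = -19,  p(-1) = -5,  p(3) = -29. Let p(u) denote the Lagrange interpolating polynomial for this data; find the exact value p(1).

-1

L_0(1) = (2)·(-2)/[(-1)·(-5)] = -4/5
L_1(1) = (3)·(-2)/[(1)·(-4)] = 3/2
L_2(1) = (3)·(2)/[(5)·(4)] = 3/10
Sum: (-19)·(-4/5) + (-5)·(3/2) + (-29)·(3/10) = -1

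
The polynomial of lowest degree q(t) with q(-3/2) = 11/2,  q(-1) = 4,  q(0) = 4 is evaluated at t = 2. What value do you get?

Using Newton's divided-difference form:
q[-3/2,-1] = (4 - 11/2) / (-1 - (-3/2)) = -3
q[-1,0] = (4 - 4) / (0 - (-1)) = 0
q[-3/2,-1,0] = (0 - (-3)) / (0 - (-3/2)) = 2
q(2) = 11/2 + (-3)·(7/2) + 2·(7/2)·(3) = 16

16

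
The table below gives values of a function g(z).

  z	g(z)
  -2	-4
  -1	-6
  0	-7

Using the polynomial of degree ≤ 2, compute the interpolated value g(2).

Using Newton's divided-difference form:
g[-2,-1] = (-6 - (-4)) / (-1 - (-2)) = -2
g[-1,0] = (-7 - (-6)) / (0 - (-1)) = -1
g[-2,-1,0] = (-1 - (-2)) / (0 - (-2)) = 1/2
g(2) = -4 + (-2)·(4) + (1/2)·(4)·(3) = -6

-6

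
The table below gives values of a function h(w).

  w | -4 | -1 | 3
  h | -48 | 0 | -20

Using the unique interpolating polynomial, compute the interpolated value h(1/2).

15/4

Using Newton's divided-difference form:
h[-4,-1] = (0 - (-48)) / (-1 - (-4)) = 16
h[-1,3] = (-20 - 0) / (3 - (-1)) = -5
h[-4,-1,3] = (-5 - 16) / (3 - (-4)) = -3
h(1/2) = -48 + 16·(9/2) + (-3)·(9/2)·(3/2) = 15/4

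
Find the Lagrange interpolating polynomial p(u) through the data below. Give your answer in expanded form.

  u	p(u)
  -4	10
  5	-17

p(u) = -3u - 2

Build the Lagrange basis polynomials:
L_0(u) = (u - 5) / [-9] = -(1/9)u + 5/9
L_1(u) = (u + 4) / [9] = (1/9)u + 4/9
p(u) = 10·L_0 + (-17)·L_1
  10·L_0(u) = -(10/9)u + 50/9
  (-17)·L_1(u) = -(17/9)u - 68/9
Adding term by term: -3u - 2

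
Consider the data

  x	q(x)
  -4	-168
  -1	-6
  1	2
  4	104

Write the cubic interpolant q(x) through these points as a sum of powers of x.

L_0(x) = (x + 1)(x - 1)(x - 4) / [-120] = -(1/120)x^3 + (1/30)x^2 + (1/120)x - 1/30
L_1(x) = (x + 4)(x - 1)(x - 4) / [30] = (1/30)x^3 - (1/30)x^2 - (8/15)x + 8/15
L_2(x) = (x + 4)(x + 1)(x - 4) / [-30] = -(1/30)x^3 - (1/30)x^2 + (8/15)x + 8/15
L_3(x) = (x + 4)(x + 1)(x - 1) / [120] = (1/120)x^3 + (1/30)x^2 - (1/120)x - 1/30
q(x) = (-168)·L_0 + (-6)·L_1 + 2·L_2 + 104·L_3
  (-168)·L_0(x) = (7/5)x^3 - (28/5)x^2 - (7/5)x + 28/5
  (-6)·L_1(x) = -(1/5)x^3 + (1/5)x^2 + (16/5)x - 16/5
  2·L_2(x) = -(1/15)x^3 - (1/15)x^2 + (16/15)x + 16/15
  104·L_3(x) = (13/15)x^3 + (52/15)x^2 - (13/15)x - 52/15
Adding term by term: 2x^3 - 2x^2 + 2x

q(x) = 2x^3 - 2x^2 + 2x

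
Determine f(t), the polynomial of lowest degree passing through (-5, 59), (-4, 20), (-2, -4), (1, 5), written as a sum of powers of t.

f(t) = -t^3 - 2t^2 + 4t + 4

L_0(t) = (t + 4)(t + 2)(t - 1) / [-18] = -(1/18)t^3 - (5/18)t^2 - (1/9)t + 4/9
L_1(t) = (t + 5)(t + 2)(t - 1) / [10] = (1/10)t^3 + (3/5)t^2 + (3/10)t - 1
L_2(t) = (t + 5)(t + 4)(t - 1) / [-18] = -(1/18)t^3 - (4/9)t^2 - (11/18)t + 10/9
L_3(t) = (t + 5)(t + 4)(t + 2) / [90] = (1/90)t^3 + (11/90)t^2 + (19/45)t + 4/9
f(t) = 59·L_0 + 20·L_1 + (-4)·L_2 + 5·L_3
  59·L_0(t) = -(59/18)t^3 - (295/18)t^2 - (59/9)t + 236/9
  20·L_1(t) = 2t^3 + 12t^2 + 6t - 20
  (-4)·L_2(t) = (2/9)t^3 + (16/9)t^2 + (22/9)t - 40/9
  5·L_3(t) = (1/18)t^3 + (11/18)t^2 + (19/9)t + 20/9
Adding term by term: -t^3 - 2t^2 + 4t + 4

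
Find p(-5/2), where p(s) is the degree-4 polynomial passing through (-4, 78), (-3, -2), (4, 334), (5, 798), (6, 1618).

-207/16

Evaluate each Lagrange basis at s = -5/2:
L_0(-5/2) = (1/2)·(-13/2)·(-15/2)·(-17/2)/[(-1)·(-8)·(-9)·(-10)] = -221/768
L_1(-5/2) = (3/2)·(-13/2)·(-15/2)·(-17/2)/[(1)·(-7)·(-8)·(-9)] = 1105/896
L_2(-5/2) = (3/2)·(1/2)·(-15/2)·(-17/2)/[(8)·(7)·(-1)·(-2)] = 765/1792
L_3(-5/2) = (3/2)·(1/2)·(-13/2)·(-17/2)/[(9)·(8)·(1)·(-1)] = -221/384
L_4(-5/2) = (3/2)·(1/2)·(-13/2)·(-15/2)/[(10)·(9)·(2)·(1)] = 13/64
Sum: 78·(-221/768) + (-2)·(1105/896) + 334·(765/1792) + 798·(-221/384) + 1618·(13/64) = -207/16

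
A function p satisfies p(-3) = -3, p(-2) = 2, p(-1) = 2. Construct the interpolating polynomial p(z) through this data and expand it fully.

p(z) = -(5/2)z^2 - (15/2)z - 3

Build the Lagrange basis polynomials:
L_0(z) = (z + 2)(z + 1) / [2] = (1/2)z^2 + (3/2)z + 1
L_1(z) = (z + 3)(z + 1) / [-1] = -z^2 - 4z - 3
L_2(z) = (z + 3)(z + 2) / [2] = (1/2)z^2 + (5/2)z + 3
p(z) = (-3)·L_0 + 2·L_1 + 2·L_2
  (-3)·L_0(z) = -(3/2)z^2 - (9/2)z - 3
  2·L_1(z) = -2z^2 - 8z - 6
  2·L_2(z) = z^2 + 5z + 6
Adding term by term: -(5/2)z^2 - (15/2)z - 3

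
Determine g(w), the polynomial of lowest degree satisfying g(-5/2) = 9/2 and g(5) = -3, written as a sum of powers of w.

Build the Lagrange basis polynomials:
L_0(w) = (w - 5) / [-15/2] = -(2/15)w + 2/3
L_1(w) = (w + 5/2) / [15/2] = (2/15)w + 1/3
g(w) = (9/2)·L_0 + (-3)·L_1
  (9/2)·L_0(w) = -(3/5)w + 3
  (-3)·L_1(w) = -(2/5)w - 1
Adding term by term: -w + 2

g(w) = -w + 2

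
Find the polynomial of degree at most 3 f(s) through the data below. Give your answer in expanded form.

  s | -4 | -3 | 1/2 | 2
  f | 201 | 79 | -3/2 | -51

f(s) = -4s^3 - 4s^2 - 2s + 1

Newton's divided differences:
f[-4,-3] = (79 - 201) / (-3 - (-4)) = -122
f[-3,1/2] = (-3/2 - 79) / (1/2 - (-3)) = -23
f[1/2,2] = (-51 - (-3/2)) / (2 - 1/2) = -33
f[-4,-3,1/2] = (-23 - (-122)) / (1/2 - (-4)) = 22
f[-3,1/2,2] = (-33 - (-23)) / (2 - (-3)) = -2
f[-4,-3,1/2,2] = (-2 - 22) / (2 - (-4)) = -4
f(s) = 201 + (-122)·(s + 4) + 22·(s + 4)(s + 3) + (-4)·(s + 4)(s + 3)(s - 1/2)
Expanding: f(s) = -4s^3 - 4s^2 - 2s + 1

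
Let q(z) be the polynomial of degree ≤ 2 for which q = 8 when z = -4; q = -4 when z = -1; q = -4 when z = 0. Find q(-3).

Evaluate each Lagrange basis at z = -3:
L_0(-3) = (-2)·(-3)/[(-3)·(-4)] = 1/2
L_1(-3) = (1)·(-3)/[(3)·(-1)] = 1
L_2(-3) = (1)·(-2)/[(4)·(1)] = -1/2
Sum: 8·(1/2) + (-4)·(1) + (-4)·(-1/2) = 2

2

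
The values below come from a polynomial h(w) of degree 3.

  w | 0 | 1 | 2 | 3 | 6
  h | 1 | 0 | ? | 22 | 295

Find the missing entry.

3

The 4 known values determine h uniquely (degree ≤ 3).
Evaluate each Lagrange basis at w = 2:
L_0(2) = (1)·(-1)·(-4)/[(-1)·(-3)·(-6)] = -2/9
L_1(2) = (2)·(-1)·(-4)/[(1)·(-2)·(-5)] = 4/5
L_2(2) = (2)·(1)·(-4)/[(3)·(2)·(-3)] = 4/9
L_3(2) = (2)·(1)·(-1)/[(6)·(5)·(3)] = -1/45
Sum: 1·(-2/9) + 0 + 22·(4/9) + 295·(-1/45) = 3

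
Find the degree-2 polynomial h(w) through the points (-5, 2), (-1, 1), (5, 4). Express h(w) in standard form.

h(w) = (3/40)w^2 + (1/5)w + 9/8

Build the Lagrange basis polynomials:
L_0(w) = (w + 1)(w - 5) / [40] = (1/40)w^2 - (1/10)w - 1/8
L_1(w) = (w + 5)(w - 5) / [-24] = -(1/24)w^2 + 25/24
L_2(w) = (w + 5)(w + 1) / [60] = (1/60)w^2 + (1/10)w + 1/12
h(w) = 2·L_0 + 1·L_1 + 4·L_2
  2·L_0(w) = (1/20)w^2 - (1/5)w - 1/4
  1·L_1(w) = -(1/24)w^2 + 25/24
  4·L_2(w) = (1/15)w^2 + (2/5)w + 1/3
Adding term by term: (3/40)w^2 + (1/5)w + 9/8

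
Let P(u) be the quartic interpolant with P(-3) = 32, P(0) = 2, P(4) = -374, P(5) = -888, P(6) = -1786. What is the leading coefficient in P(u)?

-1

Build the Lagrange basis polynomials:
L_0(u) = u(u - 4)(u - 5)(u - 6) / [1512] = (1/1512)u^4 - (5/504)u^3 + (37/756)u^2 - (5/63)u
L_1(u) = (u + 3)(u - 4)(u - 5)(u - 6) / [-360] = -(1/360)u^4 + (1/30)u^3 - (29/360)u^2 - (17/60)u + 1
L_2(u) = (u + 3)u(u - 5)(u - 6) / [56] = (1/56)u^4 - (1/7)u^3 - (3/56)u^2 + (45/28)u
L_3(u) = (u + 3)u(u - 4)(u - 6) / [-40] = -(1/40)u^4 + (7/40)u^3 + (3/20)u^2 - (9/5)u
L_4(u) = (u + 3)u(u - 4)(u - 5) / [108] = (1/108)u^4 - (1/18)u^3 - (7/108)u^2 + (5/9)u
P(u) = 32·L_0 + 2·L_1 + (-374)·L_2 + (-888)·L_3 + (-1786)·L_4
Only the coefficient of u^4 is needed; take it from each L_i and combine:
32·(1/1512) + 2·(-1/360) + (-374)·(1/56) + (-888)·(-1/40) + (-1786)·(1/108) = -1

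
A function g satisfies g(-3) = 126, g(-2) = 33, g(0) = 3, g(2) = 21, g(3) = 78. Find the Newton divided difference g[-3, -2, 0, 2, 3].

g[-3,-2] = (33 - 126) / (-2 - (-3)) = -93
g[-2,0] = (3 - 33) / (0 - (-2)) = -15
g[0,2] = (21 - 3) / (2 - 0) = 9
g[2,3] = (78 - 21) / (3 - 2) = 57
g[-3,-2,0] = (-15 - (-93)) / (0 - (-3)) = 26
g[-2,0,2] = (9 - (-15)) / (2 - (-2)) = 6
g[0,2,3] = (57 - 9) / (3 - 0) = 16
g[-3,-2,0,2] = (6 - 26) / (2 - (-3)) = -4
g[-2,0,2,3] = (16 - 6) / (3 - (-2)) = 2
g[-3,-2,0,2,3] = (2 - (-4)) / (3 - (-3)) = 1

1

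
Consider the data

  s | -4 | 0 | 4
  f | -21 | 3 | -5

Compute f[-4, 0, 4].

-1

f[-4,0] = (3 - (-21)) / (0 - (-4)) = 6
f[0,4] = (-5 - 3) / (4 - 0) = -2
f[-4,0,4] = (-2 - 6) / (4 - (-4)) = -1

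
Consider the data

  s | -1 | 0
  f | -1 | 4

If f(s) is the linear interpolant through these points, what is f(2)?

Evaluate each Lagrange basis at s = 2:
L_0(2) = (2)/[(-1)] = -2
L_1(2) = (3)/[(1)] = 3
Sum: (-1)·(-2) + 4·(3) = 14

14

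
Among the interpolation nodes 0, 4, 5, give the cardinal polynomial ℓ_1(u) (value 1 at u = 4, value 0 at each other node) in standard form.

ℓ_1(u) = -(1/4)u^2 + (5/4)u

ℓ_1(u) = u(u - 5) / [(4)·(-1)]
       = (u^2 - 5u) / (-4)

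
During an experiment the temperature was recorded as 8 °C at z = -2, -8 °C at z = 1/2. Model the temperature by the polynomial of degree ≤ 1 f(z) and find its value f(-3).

Evaluate each Lagrange basis at z = -3:
L_0(-3) = (-7/2)/[(-5/2)] = 7/5
L_1(-3) = (-1)/[(5/2)] = -2/5
Sum: 8·(7/5) + (-8)·(-2/5) = 72/5

72/5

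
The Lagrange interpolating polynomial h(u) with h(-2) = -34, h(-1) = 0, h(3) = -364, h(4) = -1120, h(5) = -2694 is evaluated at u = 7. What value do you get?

-10168

Evaluate each Lagrange basis at u = 7:
L_0(7) = (8)·(4)·(3)·(2)/[(-1)·(-5)·(-6)·(-7)] = 32/35
L_1(7) = (9)·(4)·(3)·(2)/[(1)·(-4)·(-5)·(-6)] = -9/5
L_2(7) = (9)·(8)·(3)·(2)/[(5)·(4)·(-1)·(-2)] = 54/5
L_3(7) = (9)·(8)·(4)·(2)/[(6)·(5)·(1)·(-1)] = -96/5
L_4(7) = (9)·(8)·(4)·(3)/[(7)·(6)·(2)·(1)] = 72/7
Sum: (-34)·(32/35) + 0 + (-364)·(54/5) + (-1120)·(-96/5) + (-2694)·(72/7) = -10168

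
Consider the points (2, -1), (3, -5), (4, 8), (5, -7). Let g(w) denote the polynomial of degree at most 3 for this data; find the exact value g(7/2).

L_0(7/2) = (1/2)·(-1/2)·(-3/2)/[(-1)·(-2)·(-3)] = -1/16
L_1(7/2) = (3/2)·(-1/2)·(-3/2)/[(1)·(-1)·(-2)] = 9/16
L_2(7/2) = (3/2)·(1/2)·(-3/2)/[(2)·(1)·(-1)] = 9/16
L_3(7/2) = (3/2)·(1/2)·(-1/2)/[(3)·(2)·(1)] = -1/16
Sum: (-1)·(-1/16) + (-5)·(9/16) + 8·(9/16) + (-7)·(-1/16) = 35/16

35/16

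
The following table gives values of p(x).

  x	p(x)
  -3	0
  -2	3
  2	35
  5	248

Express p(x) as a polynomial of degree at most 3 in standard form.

L_0(x) = (x + 2)(x - 2)(x - 5) / [-40] = -(1/40)x^3 + (1/8)x^2 + (1/10)x - 1/2
L_1(x) = (x + 3)(x - 2)(x - 5) / [28] = (1/28)x^3 - (1/7)x^2 - (11/28)x + 15/14
L_2(x) = (x + 3)(x + 2)(x - 5) / [-60] = -(1/60)x^3 + (19/60)x + 1/2
L_3(x) = (x + 3)(x + 2)(x - 2) / [168] = (1/168)x^3 + (1/56)x^2 - (1/42)x - 1/14
p(x) = 0·L_0 + 3·L_1 + 35·L_2 + 248·L_3
  0·L_0(x) = 0
  3·L_1(x) = (3/28)x^3 - (3/7)x^2 - (33/28)x + 45/14
  35·L_2(x) = -(7/12)x^3 + (133/12)x + 35/2
  248·L_3(x) = (31/21)x^3 + (31/7)x^2 - (124/21)x - 124/7
Adding term by term: x^3 + 4x^2 + 4x + 3

p(x) = x^3 + 4x^2 + 4x + 3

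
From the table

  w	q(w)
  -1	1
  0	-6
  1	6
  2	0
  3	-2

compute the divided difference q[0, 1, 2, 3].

11/3

q[0,1] = (6 - (-6)) / (1 - 0) = 12
q[1,2] = (0 - 6) / (2 - 1) = -6
q[2,3] = (-2 - 0) / (3 - 2) = -2
q[0,1,2] = (-6 - 12) / (2 - 0) = -9
q[1,2,3] = (-2 - (-6)) / (3 - 1) = 2
q[0,1,2,3] = (2 - (-9)) / (3 - 0) = 11/3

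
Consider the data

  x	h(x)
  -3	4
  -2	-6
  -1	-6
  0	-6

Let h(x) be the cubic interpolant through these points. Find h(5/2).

L_0(5/2) = (9/2)·(7/2)·(5/2)/[(-1)·(-2)·(-3)] = -105/16
L_1(5/2) = (11/2)·(7/2)·(5/2)/[(1)·(-1)·(-2)] = 385/16
L_2(5/2) = (11/2)·(9/2)·(5/2)/[(2)·(1)·(-1)] = -495/16
L_3(5/2) = (11/2)·(9/2)·(7/2)/[(3)·(2)·(1)] = 231/16
Sum: 4·(-105/16) + (-6)·(385/16) + (-6)·(-495/16) + (-6)·(231/16) = -573/8

-573/8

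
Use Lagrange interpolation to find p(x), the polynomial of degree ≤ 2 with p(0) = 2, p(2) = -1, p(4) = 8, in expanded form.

p(x) = (3/2)x^2 - (9/2)x + 2

Build the Lagrange basis polynomials:
L_0(x) = (x - 2)(x - 4) / [8] = (1/8)x^2 - (3/4)x + 1
L_1(x) = x(x - 4) / [-4] = -(1/4)x^2 + x
L_2(x) = x(x - 2) / [8] = (1/8)x^2 - (1/4)x
p(x) = 2·L_0 + (-1)·L_1 + 8·L_2
  2·L_0(x) = (1/4)x^2 - (3/2)x + 2
  (-1)·L_1(x) = (1/4)x^2 - x
  8·L_2(x) = x^2 - 2x
Adding term by term: (3/2)x^2 - (9/2)x + 2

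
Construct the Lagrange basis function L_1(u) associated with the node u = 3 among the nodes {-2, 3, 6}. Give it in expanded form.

L_1(u) = (u + 2)(u - 6) / [(5)·(-3)]
       = (u^2 - 4u - 12) / (-15)

L_1(u) = -(1/15)u^2 + (4/15)u + 4/5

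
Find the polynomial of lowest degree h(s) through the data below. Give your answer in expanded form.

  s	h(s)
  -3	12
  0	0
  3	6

h(s) = s^2 - s

Newton's divided differences:
h[-3,0] = (0 - 12) / (0 - (-3)) = -4
h[0,3] = (6 - 0) / (3 - 0) = 2
h[-3,0,3] = (2 - (-4)) / (3 - (-3)) = 1
h(s) = 12 + (-4)·(s + 3) + 1·(s + 3)s
Expanding: h(s) = s^2 - s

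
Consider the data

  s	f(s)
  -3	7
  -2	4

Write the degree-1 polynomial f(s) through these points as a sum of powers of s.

Build the Lagrange basis polynomials:
L_0(s) = (s + 2) / [-1] = -s - 2
L_1(s) = (s + 3) / [1] = s + 3
f(s) = 7·L_0 + 4·L_1
  7·L_0(s) = -7s - 14
  4·L_1(s) = 4s + 12
Adding term by term: -3s - 2

f(s) = -3s - 2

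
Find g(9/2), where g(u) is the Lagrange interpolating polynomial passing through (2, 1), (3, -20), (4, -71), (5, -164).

-223/2

L_0(9/2) = (3/2)·(1/2)·(-1/2)/[(-1)·(-2)·(-3)] = 1/16
L_1(9/2) = (5/2)·(1/2)·(-1/2)/[(1)·(-1)·(-2)] = -5/16
L_2(9/2) = (5/2)·(3/2)·(-1/2)/[(2)·(1)·(-1)] = 15/16
L_3(9/2) = (5/2)·(3/2)·(1/2)/[(3)·(2)·(1)] = 5/16
Sum: 1·(1/16) + (-20)·(-5/16) + (-71)·(15/16) + (-164)·(5/16) = -223/2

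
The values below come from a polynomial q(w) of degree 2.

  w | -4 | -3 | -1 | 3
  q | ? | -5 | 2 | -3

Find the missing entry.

-87/8

The 3 known values determine q uniquely (degree ≤ 2).
Evaluate each Lagrange basis at w = -4:
L_0(-4) = (-3)·(-7)/[(-2)·(-6)] = 7/4
L_1(-4) = (-1)·(-7)/[(2)·(-4)] = -7/8
L_2(-4) = (-1)·(-3)/[(6)·(4)] = 1/8
Sum: (-5)·(7/4) + 2·(-7/8) + (-3)·(1/8) = -87/8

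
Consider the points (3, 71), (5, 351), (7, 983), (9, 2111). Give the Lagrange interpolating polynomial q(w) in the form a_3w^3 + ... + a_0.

Build the Lagrange basis polynomials:
L_0(w) = (w - 5)(w - 7)(w - 9) / [-48] = -(1/48)w^3 + (7/16)w^2 - (143/48)w + 105/16
L_1(w) = (w - 3)(w - 7)(w - 9) / [16] = (1/16)w^3 - (19/16)w^2 + (111/16)w - 189/16
L_2(w) = (w - 3)(w - 5)(w - 9) / [-16] = -(1/16)w^3 + (17/16)w^2 - (87/16)w + 135/16
L_3(w) = (w - 3)(w - 5)(w - 7) / [48] = (1/48)w^3 - (5/16)w^2 + (71/48)w - 35/16
q(w) = 71·L_0 + 351·L_1 + 983·L_2 + 2111·L_3
  71·L_0(w) = -(71/48)w^3 + (497/16)w^2 - (10153/48)w + 7455/16
  351·L_1(w) = (351/16)w^3 - (6669/16)w^2 + (38961/16)w - 66339/16
  983·L_2(w) = -(983/16)w^3 + (16711/16)w^2 - (85521/16)w + 132705/16
  2111·L_3(w) = (2111/48)w^3 - (10555/16)w^2 + (149881/48)w - 73885/16
Adding term by term: 3w^3 - w^2 + w - 4

q(w) = 3w^3 - w^2 + w - 4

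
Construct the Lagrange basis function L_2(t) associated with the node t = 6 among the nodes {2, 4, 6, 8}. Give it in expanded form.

L_2(t) = -(1/16)t^3 + (7/8)t^2 - (7/2)t + 4

L_2(t) = (t - 2)(t - 4)(t - 8) / [(4)·(2)·(-2)]
       = (t^3 - 14t^2 + 56t - 64) / (-16)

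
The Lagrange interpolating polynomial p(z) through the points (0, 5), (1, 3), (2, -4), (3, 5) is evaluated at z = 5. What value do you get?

Evaluate each Lagrange basis at z = 5:
L_0(5) = (4)·(3)·(2)/[(-1)·(-2)·(-3)] = -4
L_1(5) = (5)·(3)·(2)/[(1)·(-1)·(-2)] = 15
L_2(5) = (5)·(4)·(2)/[(2)·(1)·(-1)] = -20
L_3(5) = (5)·(4)·(3)/[(3)·(2)·(1)] = 10
Sum: 5·(-4) + 3·(15) + (-4)·(-20) + 5·(10) = 155

155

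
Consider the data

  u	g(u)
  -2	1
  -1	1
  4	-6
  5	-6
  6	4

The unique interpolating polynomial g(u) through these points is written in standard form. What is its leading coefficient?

The leading coefficient equals the top divided difference g[-2,-1,4,5,6].
g[-2,-1] = (1 - 1) / (-1 - (-2)) = 0
g[-1,4] = (-6 - 1) / (4 - (-1)) = -7/5
g[4,5] = (-6 - (-6)) / (5 - 4) = 0
g[5,6] = (4 - (-6)) / (6 - 5) = 10
g[-2,-1,4] = (-7/5 - 0) / (4 - (-2)) = -7/30
g[-1,4,5] = (0 - (-7/5)) / (5 - (-1)) = 7/30
g[4,5,6] = (10 - 0) / (6 - 4) = 5
g[-2,-1,4,5] = (7/30 - (-7/30)) / (5 - (-2)) = 1/15
g[-1,4,5,6] = (5 - 7/30) / (6 - (-1)) = 143/210
g[-2,-1,4,5,6] = (143/210 - 1/15) / (6 - (-2)) = 43/560

43/560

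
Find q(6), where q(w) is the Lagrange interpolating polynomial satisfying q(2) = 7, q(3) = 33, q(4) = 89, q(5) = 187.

339

Evaluate each Lagrange basis at w = 6:
L_0(6) = (3)·(2)·(1)/[(-1)·(-2)·(-3)] = -1
L_1(6) = (4)·(2)·(1)/[(1)·(-1)·(-2)] = 4
L_2(6) = (4)·(3)·(1)/[(2)·(1)·(-1)] = -6
L_3(6) = (4)·(3)·(2)/[(3)·(2)·(1)] = 4
Sum: 7·(-1) + 33·(4) + 89·(-6) + 187·(4) = 339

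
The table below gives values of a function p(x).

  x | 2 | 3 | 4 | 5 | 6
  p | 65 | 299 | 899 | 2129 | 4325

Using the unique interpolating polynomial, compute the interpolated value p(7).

Using Newton's divided-difference form:
p[2,3] = (299 - 65) / (3 - 2) = 234
p[3,4] = (899 - 299) / (4 - 3) = 600
p[4,5] = (2129 - 899) / (5 - 4) = 1230
p[5,6] = (4325 - 2129) / (6 - 5) = 2196
p[2,3,4] = (600 - 234) / (4 - 2) = 183
p[3,4,5] = (1230 - 600) / (5 - 3) = 315
p[4,5,6] = (2196 - 1230) / (6 - 4) = 483
p[2,3,4,5] = (315 - 183) / (5 - 2) = 44
p[3,4,5,6] = (483 - 315) / (6 - 3) = 56
p[2,3,4,5,6] = (56 - 44) / (6 - 2) = 3
p(7) = 65 + 234·(5) + 183·(5)·(4) + 44·(5)·(4)·(3) + 3·(5)·(4)·(3)·(2) = 7895

7895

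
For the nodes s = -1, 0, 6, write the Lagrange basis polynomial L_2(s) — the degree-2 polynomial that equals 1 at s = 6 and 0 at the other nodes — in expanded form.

L_2(s) = (s + 1)s / [(7)·(6)]
       = (s^2 + s) / (42)

L_2(s) = (1/42)s^2 + (1/42)s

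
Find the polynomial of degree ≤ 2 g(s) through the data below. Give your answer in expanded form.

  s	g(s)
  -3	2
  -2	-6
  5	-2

g(s) = (15/14)s^2 - (37/14)s - 109/7

Newton's divided differences:
g[-3,-2] = (-6 - 2) / (-2 - (-3)) = -8
g[-2,5] = (-2 - (-6)) / (5 - (-2)) = 4/7
g[-3,-2,5] = (4/7 - (-8)) / (5 - (-3)) = 15/14
g(s) = 2 + (-8)·(s + 3) + (15/14)·(s + 3)(s + 2)
Expanding: g(s) = (15/14)s^2 - (37/14)s - 109/7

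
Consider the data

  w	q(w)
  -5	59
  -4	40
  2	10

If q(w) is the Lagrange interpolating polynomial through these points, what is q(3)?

L_0(3) = (7)·(1)/[(-1)·(-7)] = 1
L_1(3) = (8)·(1)/[(1)·(-6)] = -4/3
L_2(3) = (8)·(7)/[(7)·(6)] = 4/3
Sum: 59·(1) + 40·(-4/3) + 10·(4/3) = 19

19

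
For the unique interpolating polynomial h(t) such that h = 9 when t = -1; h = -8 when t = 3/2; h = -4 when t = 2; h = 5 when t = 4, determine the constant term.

-9

L_0(t) = (t - 3/2)(t - 2)(t - 4) / [-75/2] = -(2/75)t^3 + (1/5)t^2 - (34/75)t + 8/25
L_1(t) = (t + 1)(t - 2)(t - 4) / [25/8] = (8/25)t^3 - (8/5)t^2 + (16/25)t + 64/25
L_2(t) = (t + 1)(t - 3/2)(t - 4) / [-3] = -(1/3)t^3 + (3/2)t^2 - (1/6)t - 2
L_3(t) = (t + 1)(t - 3/2)(t - 2) / [25] = (1/25)t^3 - (1/10)t^2 - (1/50)t + 3/25
h(t) = 9·L_0 + (-8)·L_1 + (-4)·L_2 + 5·L_3
Only the constant term is needed; take it from each L_i and combine:
9·(8/25) + (-8)·(64/25) + (-4)·(-2) + 5·(3/25) = -9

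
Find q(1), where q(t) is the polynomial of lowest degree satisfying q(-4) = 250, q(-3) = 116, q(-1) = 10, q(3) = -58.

L_0(1) = (4)·(2)·(-2)/[(-1)·(-3)·(-7)] = 16/21
L_1(1) = (5)·(2)·(-2)/[(1)·(-2)·(-6)] = -5/3
L_2(1) = (5)·(4)·(-2)/[(3)·(2)·(-4)] = 5/3
L_3(1) = (5)·(4)·(2)/[(7)·(6)·(4)] = 5/21
Sum: 250·(16/21) + 116·(-5/3) + 10·(5/3) + (-58)·(5/21) = 0

0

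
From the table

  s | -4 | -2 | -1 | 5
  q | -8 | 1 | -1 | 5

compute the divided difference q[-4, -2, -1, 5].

q[-4,-2] = (1 - (-8)) / (-2 - (-4)) = 9/2
q[-2,-1] = (-1 - 1) / (-1 - (-2)) = -2
q[-1,5] = (5 - (-1)) / (5 - (-1)) = 1
q[-4,-2,-1] = (-2 - 9/2) / (-1 - (-4)) = -13/6
q[-2,-1,5] = (1 - (-2)) / (5 - (-2)) = 3/7
q[-4,-2,-1,5] = (3/7 - (-13/6)) / (5 - (-4)) = 109/378

109/378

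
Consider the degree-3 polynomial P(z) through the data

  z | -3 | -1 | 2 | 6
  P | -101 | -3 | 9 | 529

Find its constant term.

1

L_0(z) = (z + 1)(z - 2)(z - 6) / [-90] = -(1/90)z^3 + (7/90)z^2 - (2/45)z - 2/15
L_1(z) = (z + 3)(z - 2)(z - 6) / [42] = (1/42)z^3 - (5/42)z^2 - (2/7)z + 6/7
L_2(z) = (z + 3)(z + 1)(z - 6) / [-60] = -(1/60)z^3 + (1/30)z^2 + (7/20)z + 3/10
L_3(z) = (z + 3)(z + 1)(z - 2) / [252] = (1/252)z^3 + (1/126)z^2 - (5/252)z - 1/42
P(z) = (-101)·L_0 + (-3)·L_1 + 9·L_2 + 529·L_3
Only the constant term is needed; take it from each L_i and combine:
(-101)·(-2/15) + (-3)·(6/7) + 9·(3/10) + 529·(-1/42) = 1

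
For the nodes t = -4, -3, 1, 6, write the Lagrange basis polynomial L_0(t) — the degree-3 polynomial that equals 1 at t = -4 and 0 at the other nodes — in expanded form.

L_0(t) = (t + 3)(t - 1)(t - 6) / [(-1)·(-5)·(-10)]
       = (t^3 - 4t^2 - 15t + 18) / (-50)

L_0(t) = -(1/50)t^3 + (2/25)t^2 + (3/10)t - 9/25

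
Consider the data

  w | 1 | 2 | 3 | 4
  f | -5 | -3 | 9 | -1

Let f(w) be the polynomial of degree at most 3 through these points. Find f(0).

Using Newton's divided-difference form:
f[1,2] = (-3 - (-5)) / (2 - 1) = 2
f[2,3] = (9 - (-3)) / (3 - 2) = 12
f[3,4] = (-1 - 9) / (4 - 3) = -10
f[1,2,3] = (12 - 2) / (3 - 1) = 5
f[2,3,4] = (-10 - 12) / (4 - 2) = -11
f[1,2,3,4] = (-11 - 5) / (4 - 1) = -16/3
f(0) = -5 + 2·(-1) + 5·(-1)·(-2) + (-16/3)·(-1)·(-2)·(-3) = 35

35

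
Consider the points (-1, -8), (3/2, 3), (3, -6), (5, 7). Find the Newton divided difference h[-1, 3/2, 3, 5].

h[-1,3/2] = (3 - (-8)) / (3/2 - (-1)) = 22/5
h[3/2,3] = (-6 - 3) / (3 - 3/2) = -6
h[3,5] = (7 - (-6)) / (5 - 3) = 13/2
h[-1,3/2,3] = (-6 - 22/5) / (3 - (-1)) = -13/5
h[3/2,3,5] = (13/2 - (-6)) / (5 - 3/2) = 25/7
h[-1,3/2,3,5] = (25/7 - (-13/5)) / (5 - (-1)) = 36/35

36/35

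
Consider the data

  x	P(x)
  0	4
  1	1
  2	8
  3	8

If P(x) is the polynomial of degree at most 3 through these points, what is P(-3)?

243

Using Newton's divided-difference form:
P[0,1] = (1 - 4) / (1 - 0) = -3
P[1,2] = (8 - 1) / (2 - 1) = 7
P[2,3] = (8 - 8) / (3 - 2) = 0
P[0,1,2] = (7 - (-3)) / (2 - 0) = 5
P[1,2,3] = (0 - 7) / (3 - 1) = -7/2
P[0,1,2,3] = (-7/2 - 5) / (3 - 0) = -17/6
P(-3) = 4 + (-3)·(-3) + 5·(-3)·(-4) + (-17/6)·(-3)·(-4)·(-5) = 243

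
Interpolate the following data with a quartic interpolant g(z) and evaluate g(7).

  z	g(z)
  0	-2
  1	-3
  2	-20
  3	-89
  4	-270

Using Newton's divided-difference form:
g[0,1] = (-3 - (-2)) / (1 - 0) = -1
g[1,2] = (-20 - (-3)) / (2 - 1) = -17
g[2,3] = (-89 - (-20)) / (3 - 2) = -69
g[3,4] = (-270 - (-89)) / (4 - 3) = -181
g[0,1,2] = (-17 - (-1)) / (2 - 0) = -8
g[1,2,3] = (-69 - (-17)) / (3 - 1) = -26
g[2,3,4] = (-181 - (-69)) / (4 - 2) = -56
g[0,1,2,3] = (-26 - (-8)) / (3 - 0) = -6
g[1,2,3,4] = (-56 - (-26)) / (4 - 1) = -10
g[0,1,2,3,4] = (-10 - (-6)) / (4 - 0) = -1
g(7) = -2 + (-1)·(7) + (-8)·(7)·(6) + (-6)·(7)·(6)·(5) + (-1)·(7)·(6)·(5)·(4) = -2445

-2445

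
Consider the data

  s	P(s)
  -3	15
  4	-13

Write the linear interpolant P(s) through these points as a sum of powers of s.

P(s) = -4s + 3

L_0(s) = (s - 4) / [-7] = -(1/7)s + 4/7
L_1(s) = (s + 3) / [7] = (1/7)s + 3/7
P(s) = 15·L_0 + (-13)·L_1
  15·L_0(s) = -(15/7)s + 60/7
  (-13)·L_1(s) = -(13/7)s - 39/7
Adding term by term: -4s + 3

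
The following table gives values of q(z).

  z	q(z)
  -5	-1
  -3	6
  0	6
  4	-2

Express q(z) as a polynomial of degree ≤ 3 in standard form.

Newton's divided differences:
q[-5,-3] = (6 - (-1)) / (-3 - (-5)) = 7/2
q[-3,0] = (6 - 6) / (0 - (-3)) = 0
q[0,4] = (-2 - 6) / (4 - 0) = -2
q[-5,-3,0] = (0 - 7/2) / (0 - (-5)) = -7/10
q[-3,0,4] = (-2 - 0) / (4 - (-3)) = -2/7
q[-5,-3,0,4] = (-2/7 - (-7/10)) / (4 - (-5)) = 29/630
q(z) = -1 + (7/2)·(z + 5) + (-7/10)·(z + 5)(z + 3) + (29/630)·(z + 5)(z + 3)z
Expanding: q(z) = (29/630)z^3 - (209/630)z^2 - (148/105)z + 6

q(z) = (29/630)z^3 - (209/630)z^2 - (148/105)z + 6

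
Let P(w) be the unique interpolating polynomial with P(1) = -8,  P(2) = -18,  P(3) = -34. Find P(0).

Evaluate each Lagrange basis at w = 0:
L_0(0) = (-2)·(-3)/[(-1)·(-2)] = 3
L_1(0) = (-1)·(-3)/[(1)·(-1)] = -3
L_2(0) = (-1)·(-2)/[(2)·(1)] = 1
Sum: (-8)·(3) + (-18)·(-3) + (-34)·(1) = -4

-4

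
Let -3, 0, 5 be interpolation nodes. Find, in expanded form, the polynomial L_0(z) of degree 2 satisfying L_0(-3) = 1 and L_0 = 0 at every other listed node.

L_0(z) = z(z - 5) / [(-3)·(-8)]
       = (z^2 - 5z) / (24)

L_0(z) = (1/24)z^2 - (5/24)z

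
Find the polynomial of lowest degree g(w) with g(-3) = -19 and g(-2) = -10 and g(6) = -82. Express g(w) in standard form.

g(w) = -2w^2 - w - 4

Newton's divided differences:
g[-3,-2] = (-10 - (-19)) / (-2 - (-3)) = 9
g[-2,6] = (-82 - (-10)) / (6 - (-2)) = -9
g[-3,-2,6] = (-9 - 9) / (6 - (-3)) = -2
g(w) = -19 + 9·(w + 3) + (-2)·(w + 3)(w + 2)
Expanding: g(w) = -2w^2 - w - 4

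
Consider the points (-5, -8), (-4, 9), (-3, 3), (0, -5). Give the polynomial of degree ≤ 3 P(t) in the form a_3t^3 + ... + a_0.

P(t) = (37/15)t^3 + (181/10)t^2 + (883/30)t - 5

Build the Lagrange basis polynomials:
L_0(t) = (t + 4)(t + 3)t / [-10] = -(1/10)t^3 - (7/10)t^2 - (6/5)t
L_1(t) = (t + 5)(t + 3)t / [4] = (1/4)t^3 + 2t^2 + (15/4)t
L_2(t) = (t + 5)(t + 4)t / [-6] = -(1/6)t^3 - (3/2)t^2 - (10/3)t
L_3(t) = (t + 5)(t + 4)(t + 3) / [60] = (1/60)t^3 + (1/5)t^2 + (47/60)t + 1
P(t) = (-8)·L_0 + 9·L_1 + 3·L_2 + (-5)·L_3
  (-8)·L_0(t) = (4/5)t^3 + (28/5)t^2 + (48/5)t
  9·L_1(t) = (9/4)t^3 + 18t^2 + (135/4)t
  3·L_2(t) = -(1/2)t^3 - (9/2)t^2 - 10t
  (-5)·L_3(t) = -(1/12)t^3 - t^2 - (47/12)t - 5
Adding term by term: (37/15)t^3 + (181/10)t^2 + (883/30)t - 5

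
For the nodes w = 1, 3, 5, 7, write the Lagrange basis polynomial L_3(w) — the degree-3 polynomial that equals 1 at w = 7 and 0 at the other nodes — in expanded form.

L_3(w) = (1/48)w^3 - (3/16)w^2 + (23/48)w - 5/16

L_3(w) = (w - 1)(w - 3)(w - 5) / [(6)·(4)·(2)]
       = (w^3 - 9w^2 + 23w - 15) / (48)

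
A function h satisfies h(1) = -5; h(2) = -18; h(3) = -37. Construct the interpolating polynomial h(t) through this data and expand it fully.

h(t) = -3t^2 - 4t + 2

Newton's divided differences:
h[1,2] = (-18 - (-5)) / (2 - 1) = -13
h[2,3] = (-37 - (-18)) / (3 - 2) = -19
h[1,2,3] = (-19 - (-13)) / (3 - 1) = -3
h(t) = -5 + (-13)·(t - 1) + (-3)·(t - 1)(t - 2)
Expanding: h(t) = -3t^2 - 4t + 2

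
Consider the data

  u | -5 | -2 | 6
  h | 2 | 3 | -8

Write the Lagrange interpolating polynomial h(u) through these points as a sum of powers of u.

h(u) = -(41/264)u^2 - (199/264)u + 93/44

Build the Lagrange basis polynomials:
L_0(u) = (u + 2)(u - 6) / [33] = (1/33)u^2 - (4/33)u - 4/11
L_1(u) = (u + 5)(u - 6) / [-24] = -(1/24)u^2 + (1/24)u + 5/4
L_2(u) = (u + 5)(u + 2) / [88] = (1/88)u^2 + (7/88)u + 5/44
h(u) = 2·L_0 + 3·L_1 + (-8)·L_2
  2·L_0(u) = (2/33)u^2 - (8/33)u - 8/11
  3·L_1(u) = -(1/8)u^2 + (1/8)u + 15/4
  (-8)·L_2(u) = -(1/11)u^2 - (7/11)u - 10/11
Adding term by term: -(41/264)u^2 - (199/264)u + 93/44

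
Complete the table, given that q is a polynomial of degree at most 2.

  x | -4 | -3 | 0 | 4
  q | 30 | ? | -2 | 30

16

The 3 known values determine q uniquely (degree ≤ 2).
Evaluate each Lagrange basis at x = -3:
L_0(-3) = (-3)·(-7)/[(-4)·(-8)] = 21/32
L_1(-3) = (1)·(-7)/[(4)·(-4)] = 7/16
L_2(-3) = (1)·(-3)/[(8)·(4)] = -3/32
Sum: 30·(21/32) + (-2)·(7/16) + 30·(-3/32) = 16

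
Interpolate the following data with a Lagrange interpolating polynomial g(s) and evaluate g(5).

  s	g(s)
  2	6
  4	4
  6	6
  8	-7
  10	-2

221/32

Evaluate each Lagrange basis at s = 5:
L_0(5) = (1)·(-1)·(-3)·(-5)/[(-2)·(-4)·(-6)·(-8)] = -5/128
L_1(5) = (3)·(-1)·(-3)·(-5)/[(2)·(-2)·(-4)·(-6)] = 15/32
L_2(5) = (3)·(1)·(-3)·(-5)/[(4)·(2)·(-2)·(-4)] = 45/64
L_3(5) = (3)·(1)·(-1)·(-5)/[(6)·(4)·(2)·(-2)] = -5/32
L_4(5) = (3)·(1)·(-1)·(-3)/[(8)·(6)·(4)·(2)] = 3/128
Sum: 6·(-5/128) + 4·(15/32) + 6·(45/64) + (-7)·(-5/32) + (-2)·(3/128) = 221/32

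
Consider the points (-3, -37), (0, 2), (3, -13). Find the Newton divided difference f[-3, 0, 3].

f[-3,0] = (2 - (-37)) / (0 - (-3)) = 13
f[0,3] = (-13 - 2) / (3 - 0) = -5
f[-3,0,3] = (-5 - 13) / (3 - (-3)) = -3

-3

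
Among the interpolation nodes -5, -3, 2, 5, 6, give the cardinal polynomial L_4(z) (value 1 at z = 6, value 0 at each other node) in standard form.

L_4(z) = (1/396)z^4 + (1/396)z^3 - (31/396)z^2 - (25/396)z + 25/66

L_4(z) = (z + 5)(z + 3)(z - 2)(z - 5) / [(11)·(9)·(4)·(1)]
       = (z^4 + z^3 - 31z^2 - 25z + 150) / (396)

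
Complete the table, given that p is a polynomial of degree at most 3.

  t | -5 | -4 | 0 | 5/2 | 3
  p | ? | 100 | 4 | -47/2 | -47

The 4 known values determine p uniquely (degree ≤ 3).
L_0(-5) = (-5)·(-15/2)·(-8)/[(-4)·(-13/2)·(-7)] = 150/91
L_1(-5) = (-1)·(-15/2)·(-8)/[(4)·(-5/2)·(-3)] = -2
L_2(-5) = (-1)·(-5)·(-8)/[(13/2)·(5/2)·(-1/2)] = 64/13
L_3(-5) = (-1)·(-5)·(-15/2)/[(7)·(3)·(1/2)] = -25/7
Sum: 100·(150/91) + 4·(-2) + (-47/2)·(64/13) + (-47)·(-25/7) = 209

209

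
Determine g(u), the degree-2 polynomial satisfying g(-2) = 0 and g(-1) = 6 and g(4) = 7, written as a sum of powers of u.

g(u) = -(29/30)u^2 + (31/10)u + 151/15

Newton's divided differences:
g[-2,-1] = (6 - 0) / (-1 - (-2)) = 6
g[-1,4] = (7 - 6) / (4 - (-1)) = 1/5
g[-2,-1,4] = (1/5 - 6) / (4 - (-2)) = -29/30
g(u) = 6·(u + 2) + (-29/30)·(u + 2)(u + 1)
Expanding: g(u) = -(29/30)u^2 + (31/10)u + 151/15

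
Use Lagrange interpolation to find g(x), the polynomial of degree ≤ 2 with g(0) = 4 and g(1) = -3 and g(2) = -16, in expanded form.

Build the Lagrange basis polynomials:
L_0(x) = (x - 1)(x - 2) / [2] = (1/2)x^2 - (3/2)x + 1
L_1(x) = x(x - 2) / [-1] = -x^2 + 2x
L_2(x) = x(x - 1) / [2] = (1/2)x^2 - (1/2)x
g(x) = 4·L_0 + (-3)·L_1 + (-16)·L_2
  4·L_0(x) = 2x^2 - 6x + 4
  (-3)·L_1(x) = 3x^2 - 6x
  (-16)·L_2(x) = -8x^2 + 8x
Adding term by term: -3x^2 - 4x + 4

g(x) = -3x^2 - 4x + 4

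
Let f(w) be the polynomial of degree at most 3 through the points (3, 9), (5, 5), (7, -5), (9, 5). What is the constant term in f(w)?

-425/8

L_0(w) = (w - 5)(w - 7)(w - 9) / [-48] = -(1/48)w^3 + (7/16)w^2 - (143/48)w + 105/16
L_1(w) = (w - 3)(w - 7)(w - 9) / [16] = (1/16)w^3 - (19/16)w^2 + (111/16)w - 189/16
L_2(w) = (w - 3)(w - 5)(w - 9) / [-16] = -(1/16)w^3 + (17/16)w^2 - (87/16)w + 135/16
L_3(w) = (w - 3)(w - 5)(w - 7) / [48] = (1/48)w^3 - (5/16)w^2 + (71/48)w - 35/16
f(w) = 9·L_0 + 5·L_1 + (-5)·L_2 + 5·L_3
Only the constant term is needed; take it from each L_i and combine:
9·(105/16) + 5·(-189/16) + (-5)·(135/16) + 5·(-35/16) = -425/8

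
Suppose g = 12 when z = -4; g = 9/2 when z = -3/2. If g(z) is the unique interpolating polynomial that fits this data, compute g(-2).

6

L_0(-2) = (-1/2)/[(-5/2)] = 1/5
L_1(-2) = (2)/[(5/2)] = 4/5
Sum: 12·(1/5) + 9/2·(4/5) = 6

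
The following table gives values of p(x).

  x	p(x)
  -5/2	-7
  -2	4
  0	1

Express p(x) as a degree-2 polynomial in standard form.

Build the Lagrange basis polynomials:
L_0(x) = (x + 2)x / [5/4] = (4/5)x^2 + (8/5)x
L_1(x) = (x + 5/2)x / [-1] = -x^2 - (5/2)x
L_2(x) = (x + 5/2)(x + 2) / [5] = (1/5)x^2 + (9/10)x + 1
p(x) = (-7)·L_0 + 4·L_1 + 1·L_2
  (-7)·L_0(x) = -(28/5)x^2 - (56/5)x
  4·L_1(x) = -4x^2 - 10x
  1·L_2(x) = (1/5)x^2 + (9/10)x + 1
Adding term by term: -(47/5)x^2 - (203/10)x + 1

p(x) = -(47/5)x^2 - (203/10)x + 1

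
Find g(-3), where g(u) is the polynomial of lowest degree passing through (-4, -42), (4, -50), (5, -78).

Evaluate each Lagrange basis at u = -3:
L_0(-3) = (-7)·(-8)/[(-8)·(-9)] = 7/9
L_1(-3) = (1)·(-8)/[(8)·(-1)] = 1
L_2(-3) = (1)·(-7)/[(9)·(1)] = -7/9
Sum: (-42)·(7/9) + (-50)·(1) + (-78)·(-7/9) = -22

-22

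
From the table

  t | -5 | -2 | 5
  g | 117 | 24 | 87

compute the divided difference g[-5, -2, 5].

g[-5,-2] = (24 - 117) / (-2 - (-5)) = -31
g[-2,5] = (87 - 24) / (5 - (-2)) = 9
g[-5,-2,5] = (9 - (-31)) / (5 - (-5)) = 4

4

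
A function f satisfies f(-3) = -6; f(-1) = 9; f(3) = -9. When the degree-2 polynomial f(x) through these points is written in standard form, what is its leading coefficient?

L_0(x) = (x + 1)(x - 3) / [12] = (1/12)x^2 - (1/6)x - 1/4
L_1(x) = (x + 3)(x - 3) / [-8] = -(1/8)x^2 + 9/8
L_2(x) = (x + 3)(x + 1) / [24] = (1/24)x^2 + (1/6)x + 1/8
f(x) = (-6)·L_0 + 9·L_1 + (-9)·L_2
Only the coefficient of x^2 is needed; take it from each L_i and combine:
(-6)·(1/12) + 9·(-1/8) + (-9)·(1/24) = -2

-2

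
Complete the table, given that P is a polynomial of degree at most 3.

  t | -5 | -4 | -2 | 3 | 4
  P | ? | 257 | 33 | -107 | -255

501

The 4 known values determine P uniquely (degree ≤ 3).
Evaluate each Lagrange basis at t = -5:
L_0(-5) = (-3)·(-8)·(-9)/[(-2)·(-7)·(-8)] = 27/14
L_1(-5) = (-1)·(-8)·(-9)/[(2)·(-5)·(-6)] = -6/5
L_2(-5) = (-1)·(-3)·(-9)/[(7)·(5)·(-1)] = 27/35
L_3(-5) = (-1)·(-3)·(-8)/[(8)·(6)·(1)] = -1/2
Sum: 257·(27/14) + 33·(-6/5) + (-107)·(27/35) + (-255)·(-1/2) = 501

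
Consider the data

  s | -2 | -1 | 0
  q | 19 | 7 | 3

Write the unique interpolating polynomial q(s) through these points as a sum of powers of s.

Build the Lagrange basis polynomials:
L_0(s) = (s + 1)s / [2] = (1/2)s^2 + (1/2)s
L_1(s) = (s + 2)s / [-1] = -s^2 - 2s
L_2(s) = (s + 2)(s + 1) / [2] = (1/2)s^2 + (3/2)s + 1
q(s) = 19·L_0 + 7·L_1 + 3·L_2
  19·L_0(s) = (19/2)s^2 + (19/2)s
  7·L_1(s) = -7s^2 - 14s
  3·L_2(s) = (3/2)s^2 + (9/2)s + 3
Adding term by term: 4s^2 + 3

q(s) = 4s^2 + 3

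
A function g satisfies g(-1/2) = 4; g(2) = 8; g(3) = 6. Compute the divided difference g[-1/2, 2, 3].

-36/35

g[-1/2,2] = (8 - 4) / (2 - (-1/2)) = 8/5
g[2,3] = (6 - 8) / (3 - 2) = -2
g[-1/2,2,3] = (-2 - 8/5) / (3 - (-1/2)) = -36/35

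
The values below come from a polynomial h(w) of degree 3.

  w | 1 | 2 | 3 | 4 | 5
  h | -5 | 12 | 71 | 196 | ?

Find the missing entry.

411

The 4 known values determine h uniquely (degree ≤ 3).
Evaluate each Lagrange basis at w = 5:
L_0(5) = (3)·(2)·(1)/[(-1)·(-2)·(-3)] = -1
L_1(5) = (4)·(2)·(1)/[(1)·(-1)·(-2)] = 4
L_2(5) = (4)·(3)·(1)/[(2)·(1)·(-1)] = -6
L_3(5) = (4)·(3)·(2)/[(3)·(2)·(1)] = 4
Sum: (-5)·(-1) + 12·(4) + 71·(-6) + 196·(4) = 411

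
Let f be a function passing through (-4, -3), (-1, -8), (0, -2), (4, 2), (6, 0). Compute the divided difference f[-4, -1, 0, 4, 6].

f[-4,-1] = (-8 - (-3)) / (-1 - (-4)) = -5/3
f[-1,0] = (-2 - (-8)) / (0 - (-1)) = 6
f[0,4] = (2 - (-2)) / (4 - 0) = 1
f[4,6] = (0 - 2) / (6 - 4) = -1
f[-4,-1,0] = (6 - (-5/3)) / (0 - (-4)) = 23/12
f[-1,0,4] = (1 - 6) / (4 - (-1)) = -1
f[0,4,6] = (-1 - 1) / (6 - 0) = -1/3
f[-4,-1,0,4] = (-1 - 23/12) / (4 - (-4)) = -35/96
f[-1,0,4,6] = (-1/3 - (-1)) / (6 - (-1)) = 2/21
f[-4,-1,0,4,6] = (2/21 - (-35/96)) / (6 - (-4)) = 103/2240

103/2240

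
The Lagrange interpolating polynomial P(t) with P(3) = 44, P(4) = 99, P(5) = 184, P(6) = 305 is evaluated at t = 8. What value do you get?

L_0(8) = (4)·(3)·(2)/[(-1)·(-2)·(-3)] = -4
L_1(8) = (5)·(3)·(2)/[(1)·(-1)·(-2)] = 15
L_2(8) = (5)·(4)·(2)/[(2)·(1)·(-1)] = -20
L_3(8) = (5)·(4)·(3)/[(3)·(2)·(1)] = 10
Sum: 44·(-4) + 99·(15) + 184·(-20) + 305·(10) = 679

679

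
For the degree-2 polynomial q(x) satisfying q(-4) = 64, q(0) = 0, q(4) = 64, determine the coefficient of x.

0

L_0(x) = x(x - 4) / [32] = (1/32)x^2 - (1/8)x
L_1(x) = (x + 4)(x - 4) / [-16] = -(1/16)x^2 + 1
L_2(x) = (x + 4)x / [32] = (1/32)x^2 + (1/8)x
q(x) = 64·L_0 + 0·L_1 + 64·L_2
Only the coefficient of x is needed; take it from each L_i and combine:
64·(-1/8) + 0·(0) + 64·(1/8) = 0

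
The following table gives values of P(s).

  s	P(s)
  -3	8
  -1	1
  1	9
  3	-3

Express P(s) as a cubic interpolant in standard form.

P(s) = -(35/48)s^3 - (5/16)s^2 + (227/48)s + 85/16

L_0(s) = (s + 1)(s - 1)(s - 3) / [-48] = -(1/48)s^3 + (1/16)s^2 + (1/48)s - 1/16
L_1(s) = (s + 3)(s - 1)(s - 3) / [16] = (1/16)s^3 - (1/16)s^2 - (9/16)s + 9/16
L_2(s) = (s + 3)(s + 1)(s - 3) / [-16] = -(1/16)s^3 - (1/16)s^2 + (9/16)s + 9/16
L_3(s) = (s + 3)(s + 1)(s - 1) / [48] = (1/48)s^3 + (1/16)s^2 - (1/48)s - 1/16
P(s) = 8·L_0 + 1·L_1 + 9·L_2 + (-3)·L_3
  8·L_0(s) = -(1/6)s^3 + (1/2)s^2 + (1/6)s - 1/2
  1·L_1(s) = (1/16)s^3 - (1/16)s^2 - (9/16)s + 9/16
  9·L_2(s) = -(9/16)s^3 - (9/16)s^2 + (81/16)s + 81/16
  (-3)·L_3(s) = -(1/16)s^3 - (3/16)s^2 + (1/16)s + 3/16
Adding term by term: -(35/48)s^3 - (5/16)s^2 + (227/48)s + 85/16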